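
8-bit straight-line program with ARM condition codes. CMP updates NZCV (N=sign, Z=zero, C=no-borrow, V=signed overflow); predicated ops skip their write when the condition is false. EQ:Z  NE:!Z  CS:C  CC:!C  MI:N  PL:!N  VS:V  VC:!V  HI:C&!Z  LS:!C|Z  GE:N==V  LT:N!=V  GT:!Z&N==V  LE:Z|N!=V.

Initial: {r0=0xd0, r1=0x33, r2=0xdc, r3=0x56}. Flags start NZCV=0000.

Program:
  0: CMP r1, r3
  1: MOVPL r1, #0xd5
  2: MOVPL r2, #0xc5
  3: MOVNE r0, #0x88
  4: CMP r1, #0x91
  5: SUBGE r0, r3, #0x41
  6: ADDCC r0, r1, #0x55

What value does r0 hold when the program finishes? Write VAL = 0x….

VAL = 0x88

0: ✓ CMP  NZCV=1000
1: · MOVPL
2: · MOVPL
3: ✓ MOVNE  r0←0x88
4: ✓ CMP  NZCV=1001
5: ✓ SUBGE  r0←0x15
6: ✓ ADDCC  r0←0x88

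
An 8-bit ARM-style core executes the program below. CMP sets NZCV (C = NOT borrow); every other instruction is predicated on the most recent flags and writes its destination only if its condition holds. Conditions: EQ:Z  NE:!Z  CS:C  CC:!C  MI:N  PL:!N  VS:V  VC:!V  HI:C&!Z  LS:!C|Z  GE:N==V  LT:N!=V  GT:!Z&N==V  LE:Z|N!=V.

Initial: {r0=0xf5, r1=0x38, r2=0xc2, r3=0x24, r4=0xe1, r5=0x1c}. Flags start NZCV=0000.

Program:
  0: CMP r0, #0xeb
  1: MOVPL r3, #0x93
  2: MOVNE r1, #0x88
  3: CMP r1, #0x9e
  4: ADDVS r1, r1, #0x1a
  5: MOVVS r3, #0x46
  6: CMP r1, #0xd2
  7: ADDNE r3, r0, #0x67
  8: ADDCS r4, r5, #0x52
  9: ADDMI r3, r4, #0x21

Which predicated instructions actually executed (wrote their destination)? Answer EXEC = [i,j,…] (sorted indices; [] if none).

[0] flags=0010 → (cmp)
[1] flags=0010 PL?T → r3=0x93
[2] flags=0010 NE?T → r1=0x88
[3] flags=1000 → (cmp)
[4] flags=1000 VS?F → skip
[5] flags=1000 VS?F → skip
[6] flags=1000 → (cmp)
[7] flags=1000 NE?T → r3=0x5c
[8] flags=1000 CS?F → skip
[9] flags=1000 MI?T → r3=0x02

EXEC = [1,2,7,9]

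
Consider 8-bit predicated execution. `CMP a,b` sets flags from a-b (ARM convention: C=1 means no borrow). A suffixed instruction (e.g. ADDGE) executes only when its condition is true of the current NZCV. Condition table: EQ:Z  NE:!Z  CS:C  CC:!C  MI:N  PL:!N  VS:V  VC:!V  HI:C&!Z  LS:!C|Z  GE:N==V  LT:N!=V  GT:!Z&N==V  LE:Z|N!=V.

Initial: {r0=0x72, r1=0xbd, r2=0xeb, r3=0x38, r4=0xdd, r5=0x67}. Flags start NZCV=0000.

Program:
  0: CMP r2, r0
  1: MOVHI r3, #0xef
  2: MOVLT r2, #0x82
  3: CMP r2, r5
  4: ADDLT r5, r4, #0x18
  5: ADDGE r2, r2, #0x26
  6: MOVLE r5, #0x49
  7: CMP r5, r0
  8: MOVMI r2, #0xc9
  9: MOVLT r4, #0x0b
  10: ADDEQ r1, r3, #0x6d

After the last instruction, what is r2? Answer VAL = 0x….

VAL = 0xc9

[0] flags=0011 → (cmp)
[1] flags=0011 HI?T → r3=0xef
[2] flags=0011 LT?T → r2=0x82
[3] flags=0011 → (cmp)
[4] flags=0011 LT?T → r5=0xf5
[5] flags=0011 GE?F → skip
[6] flags=0011 LE?T → r5=0x49
[7] flags=1000 → (cmp)
[8] flags=1000 MI?T → r2=0xc9
[9] flags=1000 LT?T → r4=0x0b
[10] flags=1000 EQ?F → skip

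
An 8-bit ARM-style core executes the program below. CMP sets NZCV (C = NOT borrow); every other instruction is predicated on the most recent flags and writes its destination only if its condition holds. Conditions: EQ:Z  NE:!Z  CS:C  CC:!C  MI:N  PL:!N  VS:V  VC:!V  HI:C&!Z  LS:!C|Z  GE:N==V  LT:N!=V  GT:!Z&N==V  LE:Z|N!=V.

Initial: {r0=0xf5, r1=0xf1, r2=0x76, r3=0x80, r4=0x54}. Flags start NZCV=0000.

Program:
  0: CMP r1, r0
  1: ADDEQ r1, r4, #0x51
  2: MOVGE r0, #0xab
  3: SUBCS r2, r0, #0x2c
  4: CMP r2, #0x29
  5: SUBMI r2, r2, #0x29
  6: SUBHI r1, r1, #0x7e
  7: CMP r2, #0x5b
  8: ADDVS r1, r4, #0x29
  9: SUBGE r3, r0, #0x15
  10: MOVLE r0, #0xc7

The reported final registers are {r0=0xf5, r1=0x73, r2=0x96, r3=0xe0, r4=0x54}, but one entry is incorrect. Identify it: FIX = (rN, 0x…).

FIX = (r2, 0x76)

0: ✓ CMP  NZCV=1000
1: · ADDEQ
2: · MOVGE
3: · SUBCS
4: ✓ CMP  NZCV=0010
5: · SUBMI
6: ✓ SUBHI  r1←0x73
7: ✓ CMP  NZCV=0010
8: · ADDVS
9: ✓ SUBGE  r3←0xe0
10: · MOVLE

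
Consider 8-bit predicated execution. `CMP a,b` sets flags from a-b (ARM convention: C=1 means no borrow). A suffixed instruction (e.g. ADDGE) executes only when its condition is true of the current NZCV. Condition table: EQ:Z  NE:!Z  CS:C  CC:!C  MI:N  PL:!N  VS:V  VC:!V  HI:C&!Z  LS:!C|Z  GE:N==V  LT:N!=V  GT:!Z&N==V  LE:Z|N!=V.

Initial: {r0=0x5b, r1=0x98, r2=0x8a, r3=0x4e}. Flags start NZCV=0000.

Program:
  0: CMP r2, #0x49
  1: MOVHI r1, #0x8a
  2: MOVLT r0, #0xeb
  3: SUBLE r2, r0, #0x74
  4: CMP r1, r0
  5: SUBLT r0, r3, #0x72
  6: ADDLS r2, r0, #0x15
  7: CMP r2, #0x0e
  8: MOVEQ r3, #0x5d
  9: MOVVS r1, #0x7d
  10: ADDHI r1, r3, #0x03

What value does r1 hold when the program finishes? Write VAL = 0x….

VAL = 0x51

[0] flags=0011 → (cmp)
[1] flags=0011 HI?T → r1=0x8a
[2] flags=0011 LT?T → r0=0xeb
[3] flags=0011 LE?T → r2=0x77
[4] flags=1000 → (cmp)
[5] flags=1000 LT?T → r0=0xdc
[6] flags=1000 LS?T → r2=0xf1
[7] flags=1010 → (cmp)
[8] flags=1010 EQ?F → skip
[9] flags=1010 VS?F → skip
[10] flags=1010 HI?T → r1=0x51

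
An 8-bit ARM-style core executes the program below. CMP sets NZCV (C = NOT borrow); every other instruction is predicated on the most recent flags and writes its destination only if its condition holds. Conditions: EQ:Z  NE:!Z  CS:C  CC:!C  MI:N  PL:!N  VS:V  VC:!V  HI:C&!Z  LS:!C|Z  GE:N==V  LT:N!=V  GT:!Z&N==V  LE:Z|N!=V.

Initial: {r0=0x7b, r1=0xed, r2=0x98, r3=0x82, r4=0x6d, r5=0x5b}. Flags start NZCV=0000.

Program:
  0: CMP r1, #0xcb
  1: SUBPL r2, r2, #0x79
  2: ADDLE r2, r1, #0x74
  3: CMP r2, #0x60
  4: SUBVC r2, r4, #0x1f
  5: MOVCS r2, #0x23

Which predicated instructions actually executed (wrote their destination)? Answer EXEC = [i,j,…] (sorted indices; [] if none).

[0] flags=0010 → (cmp)
[1] flags=0010 PL?T → r2=0x1f
[2] flags=0010 LE?F → skip
[3] flags=1000 → (cmp)
[4] flags=1000 VC?T → r2=0x4e
[5] flags=1000 CS?F → skip

EXEC = [1,4]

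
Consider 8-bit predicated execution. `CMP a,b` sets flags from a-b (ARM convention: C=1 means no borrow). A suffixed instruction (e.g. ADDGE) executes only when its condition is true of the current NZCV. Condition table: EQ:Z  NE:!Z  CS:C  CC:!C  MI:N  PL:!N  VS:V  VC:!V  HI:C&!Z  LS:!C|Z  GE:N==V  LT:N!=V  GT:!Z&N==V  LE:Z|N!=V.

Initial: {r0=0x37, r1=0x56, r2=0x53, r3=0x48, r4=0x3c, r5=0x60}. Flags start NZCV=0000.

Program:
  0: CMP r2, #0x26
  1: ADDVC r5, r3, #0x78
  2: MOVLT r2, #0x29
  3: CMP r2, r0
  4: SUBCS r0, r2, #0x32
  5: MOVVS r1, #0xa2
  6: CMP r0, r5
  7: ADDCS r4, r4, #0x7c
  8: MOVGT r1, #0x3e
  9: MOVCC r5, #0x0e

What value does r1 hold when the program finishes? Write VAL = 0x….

VAL = 0x3e

[0] flags=0010 → (cmp)
[1] flags=0010 VC?T → r5=0xc0
[2] flags=0010 LT?F → skip
[3] flags=0010 → (cmp)
[4] flags=0010 CS?T → r0=0x21
[5] flags=0010 VS?F → skip
[6] flags=0000 → (cmp)
[7] flags=0000 CS?F → skip
[8] flags=0000 GT?T → r1=0x3e
[9] flags=0000 CC?T → r5=0x0e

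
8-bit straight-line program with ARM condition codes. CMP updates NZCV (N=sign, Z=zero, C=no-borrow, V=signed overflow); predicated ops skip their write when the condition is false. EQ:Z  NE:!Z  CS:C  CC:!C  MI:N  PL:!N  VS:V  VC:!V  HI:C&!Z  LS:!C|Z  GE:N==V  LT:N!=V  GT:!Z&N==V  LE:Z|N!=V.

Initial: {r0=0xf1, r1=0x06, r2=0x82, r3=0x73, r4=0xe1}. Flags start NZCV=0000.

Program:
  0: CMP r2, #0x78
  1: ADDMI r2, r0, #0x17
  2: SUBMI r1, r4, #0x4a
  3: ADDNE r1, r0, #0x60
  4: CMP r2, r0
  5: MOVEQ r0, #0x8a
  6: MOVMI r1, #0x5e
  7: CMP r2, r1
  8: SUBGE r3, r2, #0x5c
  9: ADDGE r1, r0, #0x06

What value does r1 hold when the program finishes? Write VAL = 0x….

[0] flags=0011 → (cmp)
[1] flags=0011 MI?F → skip
[2] flags=0011 MI?F → skip
[3] flags=0011 NE?T → r1=0x51
[4] flags=1000 → (cmp)
[5] flags=1000 EQ?F → skip
[6] flags=1000 MI?T → r1=0x5e
[7] flags=0011 → (cmp)
[8] flags=0011 GE?F → skip
[9] flags=0011 GE?F → skip

VAL = 0x5e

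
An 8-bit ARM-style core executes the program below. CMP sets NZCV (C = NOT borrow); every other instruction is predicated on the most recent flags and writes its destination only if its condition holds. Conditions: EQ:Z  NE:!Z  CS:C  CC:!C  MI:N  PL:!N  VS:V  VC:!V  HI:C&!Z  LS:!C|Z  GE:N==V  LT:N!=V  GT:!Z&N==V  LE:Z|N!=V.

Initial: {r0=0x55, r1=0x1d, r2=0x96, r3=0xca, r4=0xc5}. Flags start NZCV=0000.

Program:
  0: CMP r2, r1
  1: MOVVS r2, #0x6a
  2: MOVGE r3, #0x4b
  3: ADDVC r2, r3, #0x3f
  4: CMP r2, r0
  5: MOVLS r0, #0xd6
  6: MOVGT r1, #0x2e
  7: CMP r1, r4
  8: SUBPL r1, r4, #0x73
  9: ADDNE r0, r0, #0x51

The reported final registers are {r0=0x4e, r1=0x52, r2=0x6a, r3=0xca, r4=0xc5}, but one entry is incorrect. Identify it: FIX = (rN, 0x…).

[0] flags=0011 → (cmp)
[1] flags=0011 VS?T → r2=0x6a
[2] flags=0011 GE?F → skip
[3] flags=0011 VC?F → skip
[4] flags=0010 → (cmp)
[5] flags=0010 LS?F → skip
[6] flags=0010 GT?T → r1=0x2e
[7] flags=0000 → (cmp)
[8] flags=0000 PL?T → r1=0x52
[9] flags=0000 NE?T → r0=0xa6

FIX = (r0, 0xa6)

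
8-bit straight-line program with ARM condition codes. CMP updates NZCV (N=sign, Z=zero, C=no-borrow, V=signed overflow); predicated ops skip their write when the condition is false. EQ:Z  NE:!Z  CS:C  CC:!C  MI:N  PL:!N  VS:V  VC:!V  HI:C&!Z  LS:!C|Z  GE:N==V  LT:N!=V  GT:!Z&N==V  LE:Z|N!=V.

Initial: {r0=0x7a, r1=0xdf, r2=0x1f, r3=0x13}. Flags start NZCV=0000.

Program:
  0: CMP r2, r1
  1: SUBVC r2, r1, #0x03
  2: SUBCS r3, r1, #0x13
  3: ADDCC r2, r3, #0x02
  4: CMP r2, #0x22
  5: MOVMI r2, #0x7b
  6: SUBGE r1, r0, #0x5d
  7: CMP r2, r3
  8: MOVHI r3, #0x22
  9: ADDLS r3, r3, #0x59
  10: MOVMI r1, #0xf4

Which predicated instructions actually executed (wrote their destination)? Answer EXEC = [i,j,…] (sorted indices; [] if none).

EXEC = [1,3,5,8]

0: ✓ CMP  NZCV=0000
1: ✓ SUBVC  r2←0xdc
2: · SUBCS
3: ✓ ADDCC  r2←0x15
4: ✓ CMP  NZCV=1000
5: ✓ MOVMI  r2←0x7b
6: · SUBGE
7: ✓ CMP  NZCV=0010
8: ✓ MOVHI  r3←0x22
9: · ADDLS
10: · MOVMI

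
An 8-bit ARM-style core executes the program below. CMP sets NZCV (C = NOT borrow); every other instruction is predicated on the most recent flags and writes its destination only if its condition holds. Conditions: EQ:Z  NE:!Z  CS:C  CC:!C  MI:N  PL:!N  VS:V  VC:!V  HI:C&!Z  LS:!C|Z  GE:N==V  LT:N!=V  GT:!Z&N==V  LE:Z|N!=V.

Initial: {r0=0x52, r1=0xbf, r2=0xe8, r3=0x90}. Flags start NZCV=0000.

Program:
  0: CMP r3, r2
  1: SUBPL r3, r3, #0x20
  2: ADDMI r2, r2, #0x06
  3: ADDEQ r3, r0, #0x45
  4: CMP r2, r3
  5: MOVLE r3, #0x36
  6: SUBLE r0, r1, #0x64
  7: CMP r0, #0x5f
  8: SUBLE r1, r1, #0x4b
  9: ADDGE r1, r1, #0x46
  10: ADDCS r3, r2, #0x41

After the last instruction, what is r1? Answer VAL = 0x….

[0] flags=1000 → (cmp)
[1] flags=1000 PL?F → skip
[2] flags=1000 MI?T → r2=0xee
[3] flags=1000 EQ?F → skip
[4] flags=0010 → (cmp)
[5] flags=0010 LE?F → skip
[6] flags=0010 LE?F → skip
[7] flags=1000 → (cmp)
[8] flags=1000 LE?T → r1=0x74
[9] flags=1000 GE?F → skip
[10] flags=1000 CS?F → skip

VAL = 0x74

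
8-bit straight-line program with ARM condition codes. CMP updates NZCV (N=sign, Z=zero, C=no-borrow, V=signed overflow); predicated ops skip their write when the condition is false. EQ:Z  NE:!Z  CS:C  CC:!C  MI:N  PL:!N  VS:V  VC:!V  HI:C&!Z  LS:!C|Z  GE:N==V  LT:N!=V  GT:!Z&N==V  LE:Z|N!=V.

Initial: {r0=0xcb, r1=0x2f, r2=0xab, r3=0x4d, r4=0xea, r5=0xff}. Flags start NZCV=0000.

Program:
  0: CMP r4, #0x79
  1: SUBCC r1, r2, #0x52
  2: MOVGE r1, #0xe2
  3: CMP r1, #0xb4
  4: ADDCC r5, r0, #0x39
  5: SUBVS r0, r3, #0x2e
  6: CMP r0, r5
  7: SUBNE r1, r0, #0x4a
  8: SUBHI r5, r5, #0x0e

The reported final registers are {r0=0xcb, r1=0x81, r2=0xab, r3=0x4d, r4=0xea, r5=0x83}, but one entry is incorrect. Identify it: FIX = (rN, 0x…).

FIX = (r5, 0xf6)

0: ✓ CMP  NZCV=0011
1: · SUBCC
2: · MOVGE
3: ✓ CMP  NZCV=0000
4: ✓ ADDCC  r5←0x04
5: · SUBVS
6: ✓ CMP  NZCV=1010
7: ✓ SUBNE  r1←0x81
8: ✓ SUBHI  r5←0xf6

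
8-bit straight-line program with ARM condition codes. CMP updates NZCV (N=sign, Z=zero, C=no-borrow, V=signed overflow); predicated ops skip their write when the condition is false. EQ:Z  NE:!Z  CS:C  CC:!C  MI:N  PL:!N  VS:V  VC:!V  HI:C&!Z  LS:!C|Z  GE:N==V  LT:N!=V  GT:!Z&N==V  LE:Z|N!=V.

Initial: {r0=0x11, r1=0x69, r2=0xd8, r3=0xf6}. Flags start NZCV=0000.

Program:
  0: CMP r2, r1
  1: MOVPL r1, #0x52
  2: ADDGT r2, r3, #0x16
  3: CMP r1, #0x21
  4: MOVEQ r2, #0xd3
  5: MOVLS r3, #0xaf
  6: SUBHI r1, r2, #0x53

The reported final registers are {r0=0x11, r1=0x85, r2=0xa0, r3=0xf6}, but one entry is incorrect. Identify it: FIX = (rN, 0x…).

FIX = (r2, 0xd8)

[0] flags=0011 → (cmp)
[1] flags=0011 PL?T → r1=0x52
[2] flags=0011 GT?F → skip
[3] flags=0010 → (cmp)
[4] flags=0010 EQ?F → skip
[5] flags=0010 LS?F → skip
[6] flags=0010 HI?T → r1=0x85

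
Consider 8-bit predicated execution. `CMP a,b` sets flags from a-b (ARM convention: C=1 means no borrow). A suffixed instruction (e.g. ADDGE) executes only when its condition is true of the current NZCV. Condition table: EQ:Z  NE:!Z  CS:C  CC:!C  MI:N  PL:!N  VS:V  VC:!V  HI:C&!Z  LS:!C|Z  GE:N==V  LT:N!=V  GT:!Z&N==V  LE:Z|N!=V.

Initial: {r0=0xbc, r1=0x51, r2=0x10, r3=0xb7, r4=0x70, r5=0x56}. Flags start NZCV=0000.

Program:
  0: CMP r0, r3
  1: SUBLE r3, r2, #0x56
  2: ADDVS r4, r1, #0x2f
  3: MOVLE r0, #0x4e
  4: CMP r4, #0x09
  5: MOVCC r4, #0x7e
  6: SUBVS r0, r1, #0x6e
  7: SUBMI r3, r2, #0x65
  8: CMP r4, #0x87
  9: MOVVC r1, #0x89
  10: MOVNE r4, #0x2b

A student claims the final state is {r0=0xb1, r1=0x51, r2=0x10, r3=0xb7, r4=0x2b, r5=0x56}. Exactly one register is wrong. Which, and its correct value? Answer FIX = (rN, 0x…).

FIX = (r0, 0xbc)

[0] flags=0010 → (cmp)
[1] flags=0010 LE?F → skip
[2] flags=0010 VS?F → skip
[3] flags=0010 LE?F → skip
[4] flags=0010 → (cmp)
[5] flags=0010 CC?F → skip
[6] flags=0010 VS?F → skip
[7] flags=0010 MI?F → skip
[8] flags=1001 → (cmp)
[9] flags=1001 VC?F → skip
[10] flags=1001 NE?T → r4=0x2b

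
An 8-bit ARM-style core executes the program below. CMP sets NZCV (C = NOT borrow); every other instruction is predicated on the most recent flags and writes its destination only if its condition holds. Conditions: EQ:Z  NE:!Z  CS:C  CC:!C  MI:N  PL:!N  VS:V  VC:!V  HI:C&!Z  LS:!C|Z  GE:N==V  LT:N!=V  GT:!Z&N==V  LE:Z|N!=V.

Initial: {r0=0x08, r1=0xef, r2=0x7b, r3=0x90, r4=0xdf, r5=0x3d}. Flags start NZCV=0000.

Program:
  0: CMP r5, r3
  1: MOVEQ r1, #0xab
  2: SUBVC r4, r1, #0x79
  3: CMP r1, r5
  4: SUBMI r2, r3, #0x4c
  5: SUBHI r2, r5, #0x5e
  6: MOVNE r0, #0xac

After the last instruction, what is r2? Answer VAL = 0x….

VAL = 0xdf

0: ✓ CMP  NZCV=1001
1: · MOVEQ
2: · SUBVC
3: ✓ CMP  NZCV=1010
4: ✓ SUBMI  r2←0x44
5: ✓ SUBHI  r2←0xdf
6: ✓ MOVNE  r0←0xac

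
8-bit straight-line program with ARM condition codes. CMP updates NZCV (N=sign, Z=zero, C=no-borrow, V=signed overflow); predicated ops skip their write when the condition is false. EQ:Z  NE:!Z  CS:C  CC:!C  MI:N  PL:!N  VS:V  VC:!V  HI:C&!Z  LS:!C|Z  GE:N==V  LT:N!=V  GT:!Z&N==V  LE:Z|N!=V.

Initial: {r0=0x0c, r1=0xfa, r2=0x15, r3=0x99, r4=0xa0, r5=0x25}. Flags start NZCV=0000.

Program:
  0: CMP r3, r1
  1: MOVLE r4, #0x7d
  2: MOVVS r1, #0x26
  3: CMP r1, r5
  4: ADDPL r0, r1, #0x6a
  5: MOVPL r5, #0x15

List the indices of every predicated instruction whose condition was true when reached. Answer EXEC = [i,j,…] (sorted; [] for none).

EXEC = [1]

0: ✓ CMP  NZCV=1000
1: ✓ MOVLE  r4←0x7d
2: · MOVVS
3: ✓ CMP  NZCV=1010
4: · ADDPL
5: · MOVPL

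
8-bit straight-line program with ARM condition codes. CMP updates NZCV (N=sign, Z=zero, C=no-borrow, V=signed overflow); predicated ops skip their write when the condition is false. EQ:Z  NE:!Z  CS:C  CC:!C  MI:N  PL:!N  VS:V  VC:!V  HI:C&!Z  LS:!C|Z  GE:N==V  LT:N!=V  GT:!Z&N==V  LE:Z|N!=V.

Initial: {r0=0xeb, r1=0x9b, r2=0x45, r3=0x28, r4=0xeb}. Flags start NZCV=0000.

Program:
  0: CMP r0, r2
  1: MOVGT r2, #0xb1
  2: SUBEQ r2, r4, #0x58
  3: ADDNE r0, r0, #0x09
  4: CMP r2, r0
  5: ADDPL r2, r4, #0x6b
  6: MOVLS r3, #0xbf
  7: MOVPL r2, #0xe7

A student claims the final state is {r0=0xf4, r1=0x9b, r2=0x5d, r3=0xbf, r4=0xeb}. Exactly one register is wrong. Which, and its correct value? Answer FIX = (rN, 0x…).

FIX = (r2, 0xe7)

[0] flags=1010 → (cmp)
[1] flags=1010 GT?F → skip
[2] flags=1010 EQ?F → skip
[3] flags=1010 NE?T → r0=0xf4
[4] flags=0000 → (cmp)
[5] flags=0000 PL?T → r2=0x56
[6] flags=0000 LS?T → r3=0xbf
[7] flags=0000 PL?T → r2=0xe7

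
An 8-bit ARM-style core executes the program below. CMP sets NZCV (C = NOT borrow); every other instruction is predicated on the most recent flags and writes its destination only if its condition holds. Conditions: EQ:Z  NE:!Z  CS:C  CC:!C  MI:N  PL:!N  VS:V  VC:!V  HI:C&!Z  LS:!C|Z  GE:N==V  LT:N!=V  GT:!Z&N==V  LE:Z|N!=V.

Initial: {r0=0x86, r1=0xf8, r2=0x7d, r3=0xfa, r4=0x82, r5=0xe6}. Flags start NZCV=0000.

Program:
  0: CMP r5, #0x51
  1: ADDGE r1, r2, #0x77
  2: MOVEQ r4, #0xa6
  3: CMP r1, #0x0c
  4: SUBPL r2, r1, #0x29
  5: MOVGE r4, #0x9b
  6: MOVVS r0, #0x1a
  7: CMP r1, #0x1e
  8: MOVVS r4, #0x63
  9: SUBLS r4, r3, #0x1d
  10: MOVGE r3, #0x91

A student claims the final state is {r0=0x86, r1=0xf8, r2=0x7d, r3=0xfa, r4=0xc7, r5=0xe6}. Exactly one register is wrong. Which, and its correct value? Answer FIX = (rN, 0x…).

FIX = (r4, 0x82)

[0] flags=1010 → (cmp)
[1] flags=1010 GE?F → skip
[2] flags=1010 EQ?F → skip
[3] flags=1010 → (cmp)
[4] flags=1010 PL?F → skip
[5] flags=1010 GE?F → skip
[6] flags=1010 VS?F → skip
[7] flags=1010 → (cmp)
[8] flags=1010 VS?F → skip
[9] flags=1010 LS?F → skip
[10] flags=1010 GE?F → skip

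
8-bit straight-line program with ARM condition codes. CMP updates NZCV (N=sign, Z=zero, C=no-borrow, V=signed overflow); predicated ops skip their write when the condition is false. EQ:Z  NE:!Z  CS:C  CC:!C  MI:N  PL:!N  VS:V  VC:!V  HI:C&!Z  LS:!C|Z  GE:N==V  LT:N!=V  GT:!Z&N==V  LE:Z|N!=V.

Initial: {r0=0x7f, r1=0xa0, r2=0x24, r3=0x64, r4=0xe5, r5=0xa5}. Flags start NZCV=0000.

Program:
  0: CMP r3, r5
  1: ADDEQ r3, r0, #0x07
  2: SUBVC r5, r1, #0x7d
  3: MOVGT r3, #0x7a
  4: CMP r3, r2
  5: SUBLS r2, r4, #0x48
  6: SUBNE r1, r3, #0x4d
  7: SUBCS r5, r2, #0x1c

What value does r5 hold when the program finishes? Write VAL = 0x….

VAL = 0x08

[0] flags=1001 → (cmp)
[1] flags=1001 EQ?F → skip
[2] flags=1001 VC?F → skip
[3] flags=1001 GT?T → r3=0x7a
[4] flags=0010 → (cmp)
[5] flags=0010 LS?F → skip
[6] flags=0010 NE?T → r1=0x2d
[7] flags=0010 CS?T → r5=0x08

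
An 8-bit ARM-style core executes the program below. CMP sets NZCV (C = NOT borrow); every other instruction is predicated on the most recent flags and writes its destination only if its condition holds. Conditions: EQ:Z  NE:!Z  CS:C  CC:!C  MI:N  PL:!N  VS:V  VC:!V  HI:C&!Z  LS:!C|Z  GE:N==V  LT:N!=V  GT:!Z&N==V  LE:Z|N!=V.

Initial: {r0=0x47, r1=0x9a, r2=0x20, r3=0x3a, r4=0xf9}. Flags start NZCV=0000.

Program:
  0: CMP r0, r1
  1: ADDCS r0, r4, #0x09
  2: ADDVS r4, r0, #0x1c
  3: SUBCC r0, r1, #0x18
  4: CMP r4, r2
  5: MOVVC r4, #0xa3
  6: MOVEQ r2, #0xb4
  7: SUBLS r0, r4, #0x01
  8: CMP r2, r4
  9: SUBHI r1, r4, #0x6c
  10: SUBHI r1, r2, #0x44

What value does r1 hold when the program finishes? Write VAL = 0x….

VAL = 0x9a

0: ✓ CMP  NZCV=1001
1: · ADDCS
2: ✓ ADDVS  r4←0x63
3: ✓ SUBCC  r0←0x82
4: ✓ CMP  NZCV=0010
5: ✓ MOVVC  r4←0xa3
6: · MOVEQ
7: · SUBLS
8: ✓ CMP  NZCV=0000
9: · SUBHI
10: · SUBHI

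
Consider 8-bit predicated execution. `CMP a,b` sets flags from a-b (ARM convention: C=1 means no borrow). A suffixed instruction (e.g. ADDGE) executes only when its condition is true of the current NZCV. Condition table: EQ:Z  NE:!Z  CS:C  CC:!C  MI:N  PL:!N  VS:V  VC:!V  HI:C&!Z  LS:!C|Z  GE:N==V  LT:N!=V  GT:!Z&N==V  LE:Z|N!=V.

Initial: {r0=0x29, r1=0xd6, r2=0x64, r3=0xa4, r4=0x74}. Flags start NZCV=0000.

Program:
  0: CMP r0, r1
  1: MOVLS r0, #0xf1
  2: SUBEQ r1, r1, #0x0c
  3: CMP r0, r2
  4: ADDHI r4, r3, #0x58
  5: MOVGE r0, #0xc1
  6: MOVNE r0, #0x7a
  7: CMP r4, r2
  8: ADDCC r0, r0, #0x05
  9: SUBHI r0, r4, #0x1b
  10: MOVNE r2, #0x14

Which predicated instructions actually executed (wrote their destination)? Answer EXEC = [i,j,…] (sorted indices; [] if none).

EXEC = [1,4,6,9,10]

[0] flags=0000 → (cmp)
[1] flags=0000 LS?T → r0=0xf1
[2] flags=0000 EQ?F → skip
[3] flags=1010 → (cmp)
[4] flags=1010 HI?T → r4=0xfc
[5] flags=1010 GE?F → skip
[6] flags=1010 NE?T → r0=0x7a
[7] flags=1010 → (cmp)
[8] flags=1010 CC?F → skip
[9] flags=1010 HI?T → r0=0xe1
[10] flags=1010 NE?T → r2=0x14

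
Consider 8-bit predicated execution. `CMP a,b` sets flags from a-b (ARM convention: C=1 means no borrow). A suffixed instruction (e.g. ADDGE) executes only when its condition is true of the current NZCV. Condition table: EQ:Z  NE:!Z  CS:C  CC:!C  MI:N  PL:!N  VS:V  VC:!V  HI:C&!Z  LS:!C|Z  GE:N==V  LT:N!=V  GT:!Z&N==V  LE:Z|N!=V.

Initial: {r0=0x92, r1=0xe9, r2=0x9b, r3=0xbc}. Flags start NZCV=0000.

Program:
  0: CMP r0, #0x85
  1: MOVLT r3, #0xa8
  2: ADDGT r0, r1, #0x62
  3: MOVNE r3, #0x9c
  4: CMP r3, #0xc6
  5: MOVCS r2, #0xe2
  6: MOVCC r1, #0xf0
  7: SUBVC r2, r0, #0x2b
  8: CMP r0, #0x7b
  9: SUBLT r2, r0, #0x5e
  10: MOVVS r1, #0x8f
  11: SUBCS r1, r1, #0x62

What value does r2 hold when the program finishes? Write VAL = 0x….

VAL = 0xed

[0] flags=0010 → (cmp)
[1] flags=0010 LT?F → skip
[2] flags=0010 GT?T → r0=0x4b
[3] flags=0010 NE?T → r3=0x9c
[4] flags=1000 → (cmp)
[5] flags=1000 CS?F → skip
[6] flags=1000 CC?T → r1=0xf0
[7] flags=1000 VC?T → r2=0x20
[8] flags=1000 → (cmp)
[9] flags=1000 LT?T → r2=0xed
[10] flags=1000 VS?F → skip
[11] flags=1000 CS?F → skip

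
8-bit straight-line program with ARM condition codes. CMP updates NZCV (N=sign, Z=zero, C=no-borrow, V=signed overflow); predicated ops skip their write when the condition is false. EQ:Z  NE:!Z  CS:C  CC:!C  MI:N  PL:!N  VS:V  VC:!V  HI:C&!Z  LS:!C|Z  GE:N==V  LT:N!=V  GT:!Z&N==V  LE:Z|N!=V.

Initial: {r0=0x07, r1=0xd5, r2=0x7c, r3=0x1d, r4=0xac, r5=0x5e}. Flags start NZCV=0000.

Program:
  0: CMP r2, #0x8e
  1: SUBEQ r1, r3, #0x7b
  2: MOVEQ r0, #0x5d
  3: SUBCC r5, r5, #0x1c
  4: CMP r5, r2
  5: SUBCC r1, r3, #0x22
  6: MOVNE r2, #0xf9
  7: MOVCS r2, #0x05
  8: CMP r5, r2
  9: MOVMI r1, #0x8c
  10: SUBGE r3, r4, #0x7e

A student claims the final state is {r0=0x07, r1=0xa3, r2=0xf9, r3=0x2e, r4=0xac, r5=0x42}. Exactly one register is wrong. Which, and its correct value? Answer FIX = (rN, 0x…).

FIX = (r1, 0xfb)

[0] flags=1001 → (cmp)
[1] flags=1001 EQ?F → skip
[2] flags=1001 EQ?F → skip
[3] flags=1001 CC?T → r5=0x42
[4] flags=1000 → (cmp)
[5] flags=1000 CC?T → r1=0xfb
[6] flags=1000 NE?T → r2=0xf9
[7] flags=1000 CS?F → skip
[8] flags=0000 → (cmp)
[9] flags=0000 MI?F → skip
[10] flags=0000 GE?T → r3=0x2e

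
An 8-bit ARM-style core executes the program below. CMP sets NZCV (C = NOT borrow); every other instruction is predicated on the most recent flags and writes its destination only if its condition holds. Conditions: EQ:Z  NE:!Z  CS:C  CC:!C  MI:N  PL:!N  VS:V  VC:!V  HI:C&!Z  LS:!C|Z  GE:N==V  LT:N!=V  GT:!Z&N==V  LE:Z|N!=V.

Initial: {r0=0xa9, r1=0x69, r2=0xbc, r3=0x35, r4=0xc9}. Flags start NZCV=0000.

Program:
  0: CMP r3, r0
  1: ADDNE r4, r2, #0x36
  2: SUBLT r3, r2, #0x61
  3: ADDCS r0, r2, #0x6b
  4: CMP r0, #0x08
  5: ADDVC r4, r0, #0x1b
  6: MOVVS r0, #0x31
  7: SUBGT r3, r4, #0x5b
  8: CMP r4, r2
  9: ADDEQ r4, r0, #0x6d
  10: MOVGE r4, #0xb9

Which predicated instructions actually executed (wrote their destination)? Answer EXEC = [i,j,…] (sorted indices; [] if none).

EXEC = [1,5,10]

[0] flags=1001 → (cmp)
[1] flags=1001 NE?T → r4=0xf2
[2] flags=1001 LT?F → skip
[3] flags=1001 CS?F → skip
[4] flags=1010 → (cmp)
[5] flags=1010 VC?T → r4=0xc4
[6] flags=1010 VS?F → skip
[7] flags=1010 GT?F → skip
[8] flags=0010 → (cmp)
[9] flags=0010 EQ?F → skip
[10] flags=0010 GE?T → r4=0xb9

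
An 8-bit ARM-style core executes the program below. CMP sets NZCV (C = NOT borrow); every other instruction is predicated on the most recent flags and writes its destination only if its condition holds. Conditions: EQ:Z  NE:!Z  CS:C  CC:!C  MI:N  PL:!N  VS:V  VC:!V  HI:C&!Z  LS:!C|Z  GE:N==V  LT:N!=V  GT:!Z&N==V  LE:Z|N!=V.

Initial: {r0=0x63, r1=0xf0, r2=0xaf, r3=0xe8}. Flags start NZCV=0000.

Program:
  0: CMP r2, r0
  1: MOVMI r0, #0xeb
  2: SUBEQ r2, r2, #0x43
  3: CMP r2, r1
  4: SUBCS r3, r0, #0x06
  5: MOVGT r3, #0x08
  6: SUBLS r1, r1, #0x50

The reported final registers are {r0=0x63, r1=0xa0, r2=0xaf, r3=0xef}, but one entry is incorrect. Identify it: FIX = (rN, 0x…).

[0] flags=0011 → (cmp)
[1] flags=0011 MI?F → skip
[2] flags=0011 EQ?F → skip
[3] flags=1000 → (cmp)
[4] flags=1000 CS?F → skip
[5] flags=1000 GT?F → skip
[6] flags=1000 LS?T → r1=0xa0

FIX = (r3, 0xe8)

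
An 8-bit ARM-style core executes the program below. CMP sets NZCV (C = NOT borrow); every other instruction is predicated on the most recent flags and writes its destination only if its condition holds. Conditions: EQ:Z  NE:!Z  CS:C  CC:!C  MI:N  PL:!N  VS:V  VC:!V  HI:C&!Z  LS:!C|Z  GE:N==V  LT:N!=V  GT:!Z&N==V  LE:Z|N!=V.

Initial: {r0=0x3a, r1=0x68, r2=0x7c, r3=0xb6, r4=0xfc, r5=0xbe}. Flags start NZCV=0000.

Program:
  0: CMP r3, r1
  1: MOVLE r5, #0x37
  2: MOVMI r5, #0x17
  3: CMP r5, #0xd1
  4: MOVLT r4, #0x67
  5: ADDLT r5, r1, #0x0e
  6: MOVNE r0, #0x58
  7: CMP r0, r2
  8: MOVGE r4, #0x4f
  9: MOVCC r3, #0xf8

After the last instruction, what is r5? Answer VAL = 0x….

[0] flags=0011 → (cmp)
[1] flags=0011 LE?T → r5=0x37
[2] flags=0011 MI?F → skip
[3] flags=0000 → (cmp)
[4] flags=0000 LT?F → skip
[5] flags=0000 LT?F → skip
[6] flags=0000 NE?T → r0=0x58
[7] flags=1000 → (cmp)
[8] flags=1000 GE?F → skip
[9] flags=1000 CC?T → r3=0xf8

VAL = 0x37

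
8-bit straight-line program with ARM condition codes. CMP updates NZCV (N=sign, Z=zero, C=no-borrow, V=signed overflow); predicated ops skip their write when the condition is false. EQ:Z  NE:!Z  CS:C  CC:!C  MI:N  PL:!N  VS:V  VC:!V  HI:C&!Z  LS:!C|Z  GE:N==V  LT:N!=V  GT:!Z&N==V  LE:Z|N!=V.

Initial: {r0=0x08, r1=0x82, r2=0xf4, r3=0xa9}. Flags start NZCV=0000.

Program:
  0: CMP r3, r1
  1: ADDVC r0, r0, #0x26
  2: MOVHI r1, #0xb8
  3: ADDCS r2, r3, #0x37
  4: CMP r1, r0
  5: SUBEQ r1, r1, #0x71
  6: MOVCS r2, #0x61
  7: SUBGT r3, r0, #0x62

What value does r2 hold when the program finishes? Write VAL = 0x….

VAL = 0x61

[0] flags=0010 → (cmp)
[1] flags=0010 VC?T → r0=0x2e
[2] flags=0010 HI?T → r1=0xb8
[3] flags=0010 CS?T → r2=0xe0
[4] flags=1010 → (cmp)
[5] flags=1010 EQ?F → skip
[6] flags=1010 CS?T → r2=0x61
[7] flags=1010 GT?F → skip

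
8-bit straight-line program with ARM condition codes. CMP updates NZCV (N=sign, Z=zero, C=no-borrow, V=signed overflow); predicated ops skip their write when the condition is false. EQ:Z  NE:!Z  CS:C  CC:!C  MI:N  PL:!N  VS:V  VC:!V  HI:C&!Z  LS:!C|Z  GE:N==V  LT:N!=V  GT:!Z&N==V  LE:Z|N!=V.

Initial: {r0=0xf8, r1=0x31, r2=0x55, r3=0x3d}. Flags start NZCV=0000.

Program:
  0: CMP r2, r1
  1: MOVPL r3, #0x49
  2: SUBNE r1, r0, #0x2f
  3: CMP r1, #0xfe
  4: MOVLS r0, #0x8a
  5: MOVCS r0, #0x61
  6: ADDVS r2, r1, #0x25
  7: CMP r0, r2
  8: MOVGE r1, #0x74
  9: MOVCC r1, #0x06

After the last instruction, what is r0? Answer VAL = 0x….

VAL = 0x8a

[0] flags=0010 → (cmp)
[1] flags=0010 PL?T → r3=0x49
[2] flags=0010 NE?T → r1=0xc9
[3] flags=1000 → (cmp)
[4] flags=1000 LS?T → r0=0x8a
[5] flags=1000 CS?F → skip
[6] flags=1000 VS?F → skip
[7] flags=0011 → (cmp)
[8] flags=0011 GE?F → skip
[9] flags=0011 CC?F → skip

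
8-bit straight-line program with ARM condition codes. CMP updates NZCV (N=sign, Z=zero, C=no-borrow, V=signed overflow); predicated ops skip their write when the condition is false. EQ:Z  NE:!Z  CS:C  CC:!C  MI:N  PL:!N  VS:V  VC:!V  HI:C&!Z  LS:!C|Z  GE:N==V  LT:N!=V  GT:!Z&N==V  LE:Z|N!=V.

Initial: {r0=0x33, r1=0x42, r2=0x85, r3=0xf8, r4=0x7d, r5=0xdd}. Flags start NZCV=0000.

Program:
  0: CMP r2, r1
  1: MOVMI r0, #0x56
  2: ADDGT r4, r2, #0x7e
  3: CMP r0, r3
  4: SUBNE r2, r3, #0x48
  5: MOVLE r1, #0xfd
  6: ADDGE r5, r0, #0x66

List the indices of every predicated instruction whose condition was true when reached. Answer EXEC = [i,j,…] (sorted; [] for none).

0: ✓ CMP  NZCV=0011
1: · MOVMI
2: · ADDGT
3: ✓ CMP  NZCV=0000
4: ✓ SUBNE  r2←0xb0
5: · MOVLE
6: ✓ ADDGE  r5←0x99

EXEC = [4,6]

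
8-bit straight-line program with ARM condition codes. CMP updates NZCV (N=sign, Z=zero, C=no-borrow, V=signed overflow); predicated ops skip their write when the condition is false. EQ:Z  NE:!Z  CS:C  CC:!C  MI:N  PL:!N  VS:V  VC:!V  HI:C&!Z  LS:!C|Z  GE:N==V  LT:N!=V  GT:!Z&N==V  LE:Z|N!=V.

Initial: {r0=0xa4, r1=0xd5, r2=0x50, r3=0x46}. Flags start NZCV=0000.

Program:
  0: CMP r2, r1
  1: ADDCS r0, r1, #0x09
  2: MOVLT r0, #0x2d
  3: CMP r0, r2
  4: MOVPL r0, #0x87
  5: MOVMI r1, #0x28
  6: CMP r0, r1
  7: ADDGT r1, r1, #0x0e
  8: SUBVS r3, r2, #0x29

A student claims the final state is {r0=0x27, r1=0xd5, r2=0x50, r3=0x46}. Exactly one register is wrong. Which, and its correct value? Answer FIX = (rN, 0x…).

0: ✓ CMP  NZCV=0000
1: · ADDCS
2: · MOVLT
3: ✓ CMP  NZCV=0011
4: ✓ MOVPL  r0←0x87
5: · MOVMI
6: ✓ CMP  NZCV=1000
7: · ADDGT
8: · SUBVS

FIX = (r0, 0x87)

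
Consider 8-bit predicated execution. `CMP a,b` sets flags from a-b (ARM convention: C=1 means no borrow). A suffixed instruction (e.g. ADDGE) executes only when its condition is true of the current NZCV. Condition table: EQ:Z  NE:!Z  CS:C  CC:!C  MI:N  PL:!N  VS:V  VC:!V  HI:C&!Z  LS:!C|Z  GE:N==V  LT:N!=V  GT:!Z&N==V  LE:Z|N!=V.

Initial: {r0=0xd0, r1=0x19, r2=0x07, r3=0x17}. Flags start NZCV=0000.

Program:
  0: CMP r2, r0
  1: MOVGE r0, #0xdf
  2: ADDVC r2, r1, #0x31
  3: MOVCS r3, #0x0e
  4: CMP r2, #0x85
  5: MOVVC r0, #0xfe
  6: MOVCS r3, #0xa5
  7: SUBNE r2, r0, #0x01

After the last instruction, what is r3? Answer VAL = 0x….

[0] flags=0000 → (cmp)
[1] flags=0000 GE?T → r0=0xdf
[2] flags=0000 VC?T → r2=0x4a
[3] flags=0000 CS?F → skip
[4] flags=1001 → (cmp)
[5] flags=1001 VC?F → skip
[6] flags=1001 CS?F → skip
[7] flags=1001 NE?T → r2=0xde

VAL = 0x17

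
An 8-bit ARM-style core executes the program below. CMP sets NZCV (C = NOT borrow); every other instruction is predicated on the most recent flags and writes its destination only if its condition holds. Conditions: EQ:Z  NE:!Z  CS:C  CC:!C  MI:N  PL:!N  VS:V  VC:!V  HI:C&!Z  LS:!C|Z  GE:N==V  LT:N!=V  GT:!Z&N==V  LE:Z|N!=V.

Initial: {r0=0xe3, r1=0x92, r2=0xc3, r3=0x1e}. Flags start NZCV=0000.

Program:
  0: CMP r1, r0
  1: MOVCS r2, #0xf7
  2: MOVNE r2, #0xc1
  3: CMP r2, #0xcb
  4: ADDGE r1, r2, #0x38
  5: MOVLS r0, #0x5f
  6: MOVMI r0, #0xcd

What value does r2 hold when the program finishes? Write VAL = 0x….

0: ✓ CMP  NZCV=1000
1: · MOVCS
2: ✓ MOVNE  r2←0xc1
3: ✓ CMP  NZCV=1000
4: · ADDGE
5: ✓ MOVLS  r0←0x5f
6: ✓ MOVMI  r0←0xcd

VAL = 0xc1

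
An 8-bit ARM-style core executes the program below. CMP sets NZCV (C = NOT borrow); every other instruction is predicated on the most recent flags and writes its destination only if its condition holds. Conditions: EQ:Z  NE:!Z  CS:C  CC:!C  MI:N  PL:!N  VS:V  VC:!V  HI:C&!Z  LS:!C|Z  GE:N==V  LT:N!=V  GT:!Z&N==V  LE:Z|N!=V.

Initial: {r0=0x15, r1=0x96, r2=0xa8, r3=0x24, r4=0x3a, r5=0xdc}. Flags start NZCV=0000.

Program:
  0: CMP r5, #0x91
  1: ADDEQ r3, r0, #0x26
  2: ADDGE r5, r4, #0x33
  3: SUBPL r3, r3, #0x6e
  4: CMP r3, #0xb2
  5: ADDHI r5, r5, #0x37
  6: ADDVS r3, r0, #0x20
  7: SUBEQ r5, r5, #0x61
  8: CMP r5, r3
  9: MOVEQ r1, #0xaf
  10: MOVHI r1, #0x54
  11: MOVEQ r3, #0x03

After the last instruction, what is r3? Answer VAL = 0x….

[0] flags=0010 → (cmp)
[1] flags=0010 EQ?F → skip
[2] flags=0010 GE?T → r5=0x6d
[3] flags=0010 PL?T → r3=0xb6
[4] flags=0010 → (cmp)
[5] flags=0010 HI?T → r5=0xa4
[6] flags=0010 VS?F → skip
[7] flags=0010 EQ?F → skip
[8] flags=1000 → (cmp)
[9] flags=1000 EQ?F → skip
[10] flags=1000 HI?F → skip
[11] flags=1000 EQ?F → skip

VAL = 0xb6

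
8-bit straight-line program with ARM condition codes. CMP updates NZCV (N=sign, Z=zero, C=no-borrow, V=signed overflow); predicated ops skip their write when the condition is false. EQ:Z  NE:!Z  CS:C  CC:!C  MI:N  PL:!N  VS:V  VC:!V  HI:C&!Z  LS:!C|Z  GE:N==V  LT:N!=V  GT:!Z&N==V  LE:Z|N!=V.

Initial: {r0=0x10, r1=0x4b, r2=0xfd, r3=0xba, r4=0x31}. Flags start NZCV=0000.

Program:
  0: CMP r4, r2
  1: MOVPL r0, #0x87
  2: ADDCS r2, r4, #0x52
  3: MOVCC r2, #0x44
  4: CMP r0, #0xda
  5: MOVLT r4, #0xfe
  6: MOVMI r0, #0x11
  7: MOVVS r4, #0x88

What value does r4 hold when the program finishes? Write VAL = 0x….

0: ✓ CMP  NZCV=0000
1: ✓ MOVPL  r0←0x87
2: · ADDCS
3: ✓ MOVCC  r2←0x44
4: ✓ CMP  NZCV=1000
5: ✓ MOVLT  r4←0xfe
6: ✓ MOVMI  r0←0x11
7: · MOVVS

VAL = 0xfe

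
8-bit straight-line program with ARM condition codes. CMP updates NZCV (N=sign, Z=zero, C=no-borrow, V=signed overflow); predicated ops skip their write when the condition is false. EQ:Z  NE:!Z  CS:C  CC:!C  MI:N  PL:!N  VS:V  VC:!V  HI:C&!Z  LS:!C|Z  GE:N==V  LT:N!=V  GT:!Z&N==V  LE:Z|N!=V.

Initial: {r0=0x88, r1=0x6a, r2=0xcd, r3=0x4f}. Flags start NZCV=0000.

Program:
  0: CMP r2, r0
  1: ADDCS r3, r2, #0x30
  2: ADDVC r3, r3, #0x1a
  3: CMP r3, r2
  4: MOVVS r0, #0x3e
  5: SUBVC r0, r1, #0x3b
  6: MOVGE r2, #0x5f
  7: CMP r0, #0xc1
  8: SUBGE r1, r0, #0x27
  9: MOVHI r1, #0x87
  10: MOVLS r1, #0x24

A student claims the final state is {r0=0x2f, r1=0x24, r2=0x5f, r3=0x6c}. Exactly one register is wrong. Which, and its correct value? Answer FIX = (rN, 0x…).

0: ✓ CMP  NZCV=0010
1: ✓ ADDCS  r3←0xfd
2: ✓ ADDVC  r3←0x17
3: ✓ CMP  NZCV=0000
4: · MOVVS
5: ✓ SUBVC  r0←0x2f
6: ✓ MOVGE  r2←0x5f
7: ✓ CMP  NZCV=0000
8: ✓ SUBGE  r1←0x08
9: · MOVHI
10: ✓ MOVLS  r1←0x24

FIX = (r3, 0x17)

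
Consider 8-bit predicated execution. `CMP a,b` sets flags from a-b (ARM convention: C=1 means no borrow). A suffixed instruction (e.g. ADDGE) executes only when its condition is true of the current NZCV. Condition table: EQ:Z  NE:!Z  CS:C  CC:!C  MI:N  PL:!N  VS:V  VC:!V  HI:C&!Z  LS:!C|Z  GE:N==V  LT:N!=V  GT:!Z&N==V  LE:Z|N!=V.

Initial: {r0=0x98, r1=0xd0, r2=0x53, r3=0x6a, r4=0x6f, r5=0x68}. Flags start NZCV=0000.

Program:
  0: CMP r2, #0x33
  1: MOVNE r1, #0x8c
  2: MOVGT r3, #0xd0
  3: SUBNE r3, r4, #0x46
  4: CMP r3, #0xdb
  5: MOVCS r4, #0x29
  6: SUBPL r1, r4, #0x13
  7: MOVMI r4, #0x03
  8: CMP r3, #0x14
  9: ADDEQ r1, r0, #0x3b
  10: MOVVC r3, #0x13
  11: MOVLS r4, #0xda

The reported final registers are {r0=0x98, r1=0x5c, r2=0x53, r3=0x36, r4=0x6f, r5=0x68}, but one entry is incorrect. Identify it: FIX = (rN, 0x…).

FIX = (r3, 0x13)

[0] flags=0010 → (cmp)
[1] flags=0010 NE?T → r1=0x8c
[2] flags=0010 GT?T → r3=0xd0
[3] flags=0010 NE?T → r3=0x29
[4] flags=0000 → (cmp)
[5] flags=0000 CS?F → skip
[6] flags=0000 PL?T → r1=0x5c
[7] flags=0000 MI?F → skip
[8] flags=0010 → (cmp)
[9] flags=0010 EQ?F → skip
[10] flags=0010 VC?T → r3=0x13
[11] flags=0010 LS?F → skip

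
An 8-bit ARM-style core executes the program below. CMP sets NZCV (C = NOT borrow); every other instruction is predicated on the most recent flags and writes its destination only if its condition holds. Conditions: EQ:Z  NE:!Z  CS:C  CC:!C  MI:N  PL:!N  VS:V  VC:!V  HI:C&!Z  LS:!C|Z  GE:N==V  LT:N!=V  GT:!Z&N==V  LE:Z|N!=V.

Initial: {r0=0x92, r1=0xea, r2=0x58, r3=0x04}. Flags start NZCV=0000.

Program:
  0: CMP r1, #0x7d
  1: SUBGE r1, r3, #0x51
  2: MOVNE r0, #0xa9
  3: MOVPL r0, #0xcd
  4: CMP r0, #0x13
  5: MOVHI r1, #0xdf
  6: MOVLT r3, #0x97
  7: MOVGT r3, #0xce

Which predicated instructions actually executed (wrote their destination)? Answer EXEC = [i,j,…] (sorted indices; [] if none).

0: ✓ CMP  NZCV=0011
1: · SUBGE
2: ✓ MOVNE  r0←0xa9
3: ✓ MOVPL  r0←0xcd
4: ✓ CMP  NZCV=1010
5: ✓ MOVHI  r1←0xdf
6: ✓ MOVLT  r3←0x97
7: · MOVGT

EXEC = [2,3,5,6]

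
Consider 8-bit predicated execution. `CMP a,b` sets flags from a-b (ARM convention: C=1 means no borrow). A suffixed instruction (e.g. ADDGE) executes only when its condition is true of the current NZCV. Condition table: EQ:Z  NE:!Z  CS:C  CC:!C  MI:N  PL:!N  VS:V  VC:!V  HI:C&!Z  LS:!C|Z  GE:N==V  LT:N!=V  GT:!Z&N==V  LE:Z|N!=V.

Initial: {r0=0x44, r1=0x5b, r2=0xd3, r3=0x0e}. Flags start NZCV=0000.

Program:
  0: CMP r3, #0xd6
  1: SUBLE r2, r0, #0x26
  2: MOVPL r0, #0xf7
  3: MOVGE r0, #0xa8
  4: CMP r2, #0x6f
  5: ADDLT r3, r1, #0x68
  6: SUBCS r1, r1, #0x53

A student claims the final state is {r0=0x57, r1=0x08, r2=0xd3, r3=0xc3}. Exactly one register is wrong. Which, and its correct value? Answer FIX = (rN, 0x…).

0: ✓ CMP  NZCV=0000
1: · SUBLE
2: ✓ MOVPL  r0←0xf7
3: ✓ MOVGE  r0←0xa8
4: ✓ CMP  NZCV=0011
5: ✓ ADDLT  r3←0xc3
6: ✓ SUBCS  r1←0x08

FIX = (r0, 0xa8)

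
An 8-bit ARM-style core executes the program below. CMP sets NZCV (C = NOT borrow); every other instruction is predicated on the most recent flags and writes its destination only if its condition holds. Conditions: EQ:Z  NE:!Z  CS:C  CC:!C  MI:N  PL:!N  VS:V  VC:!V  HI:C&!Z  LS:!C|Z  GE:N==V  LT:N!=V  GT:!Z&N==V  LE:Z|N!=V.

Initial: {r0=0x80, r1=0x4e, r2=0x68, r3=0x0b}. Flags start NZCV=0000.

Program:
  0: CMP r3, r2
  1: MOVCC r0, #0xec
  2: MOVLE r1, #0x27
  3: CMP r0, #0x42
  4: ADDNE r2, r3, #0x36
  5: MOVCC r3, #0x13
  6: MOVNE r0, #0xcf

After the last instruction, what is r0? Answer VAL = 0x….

0: ✓ CMP  NZCV=1000
1: ✓ MOVCC  r0←0xec
2: ✓ MOVLE  r1←0x27
3: ✓ CMP  NZCV=1010
4: ✓ ADDNE  r2←0x41
5: · MOVCC
6: ✓ MOVNE  r0←0xcf

VAL = 0xcf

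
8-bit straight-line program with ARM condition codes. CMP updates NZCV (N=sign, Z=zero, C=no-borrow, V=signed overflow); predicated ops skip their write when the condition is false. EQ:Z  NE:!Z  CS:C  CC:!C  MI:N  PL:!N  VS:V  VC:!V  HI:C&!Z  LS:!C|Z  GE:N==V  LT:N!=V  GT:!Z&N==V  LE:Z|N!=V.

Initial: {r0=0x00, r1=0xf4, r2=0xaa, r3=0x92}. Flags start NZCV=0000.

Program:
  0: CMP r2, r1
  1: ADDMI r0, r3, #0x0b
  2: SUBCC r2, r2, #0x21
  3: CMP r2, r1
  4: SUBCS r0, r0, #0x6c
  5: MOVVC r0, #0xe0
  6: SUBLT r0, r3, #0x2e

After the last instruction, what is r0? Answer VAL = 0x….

VAL = 0x64

0: ✓ CMP  NZCV=1000
1: ✓ ADDMI  r0←0x9d
2: ✓ SUBCC  r2←0x89
3: ✓ CMP  NZCV=1000
4: · SUBCS
5: ✓ MOVVC  r0←0xe0
6: ✓ SUBLT  r0←0x64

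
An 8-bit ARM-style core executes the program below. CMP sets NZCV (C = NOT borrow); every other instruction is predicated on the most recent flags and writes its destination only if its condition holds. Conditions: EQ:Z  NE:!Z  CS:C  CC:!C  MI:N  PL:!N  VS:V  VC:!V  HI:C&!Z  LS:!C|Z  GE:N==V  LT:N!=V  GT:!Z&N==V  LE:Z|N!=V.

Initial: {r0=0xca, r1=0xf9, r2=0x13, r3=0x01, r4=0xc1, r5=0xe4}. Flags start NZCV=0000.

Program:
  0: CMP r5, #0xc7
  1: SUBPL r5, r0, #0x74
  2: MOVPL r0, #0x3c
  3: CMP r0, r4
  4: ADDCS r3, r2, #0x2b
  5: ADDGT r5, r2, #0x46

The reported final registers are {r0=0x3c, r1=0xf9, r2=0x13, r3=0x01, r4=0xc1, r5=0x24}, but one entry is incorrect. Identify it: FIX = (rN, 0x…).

[0] flags=0010 → (cmp)
[1] flags=0010 PL?T → r5=0x56
[2] flags=0010 PL?T → r0=0x3c
[3] flags=0000 → (cmp)
[4] flags=0000 CS?F → skip
[5] flags=0000 GT?T → r5=0x59

FIX = (r5, 0x59)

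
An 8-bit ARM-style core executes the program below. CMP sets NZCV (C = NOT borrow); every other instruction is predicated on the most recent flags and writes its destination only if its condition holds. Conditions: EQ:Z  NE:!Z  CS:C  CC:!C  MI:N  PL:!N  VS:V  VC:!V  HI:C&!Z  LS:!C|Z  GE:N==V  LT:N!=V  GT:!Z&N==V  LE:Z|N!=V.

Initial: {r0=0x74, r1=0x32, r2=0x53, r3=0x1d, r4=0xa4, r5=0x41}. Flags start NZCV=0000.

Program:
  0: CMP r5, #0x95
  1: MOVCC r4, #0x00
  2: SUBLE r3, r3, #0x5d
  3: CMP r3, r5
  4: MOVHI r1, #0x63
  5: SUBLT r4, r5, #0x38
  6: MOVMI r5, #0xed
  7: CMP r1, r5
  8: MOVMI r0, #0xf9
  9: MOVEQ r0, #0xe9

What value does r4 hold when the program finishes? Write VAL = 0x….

[0] flags=1001 → (cmp)
[1] flags=1001 CC?T → r4=0x00
[2] flags=1001 LE?F → skip
[3] flags=1000 → (cmp)
[4] flags=1000 HI?F → skip
[5] flags=1000 LT?T → r4=0x09
[6] flags=1000 MI?T → r5=0xed
[7] flags=0000 → (cmp)
[8] flags=0000 MI?F → skip
[9] flags=0000 EQ?F → skip

VAL = 0x09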